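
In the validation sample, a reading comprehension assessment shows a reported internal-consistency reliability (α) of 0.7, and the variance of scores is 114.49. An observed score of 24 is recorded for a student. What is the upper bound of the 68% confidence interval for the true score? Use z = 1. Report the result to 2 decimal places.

SD = √114.49 = 10.700
SEM = 10.700*√(1 − 0.700) ≃ 5.861
1 * SEM ≃ 5.861
Upper bound: 24 + 5.861 = 29.861

29.86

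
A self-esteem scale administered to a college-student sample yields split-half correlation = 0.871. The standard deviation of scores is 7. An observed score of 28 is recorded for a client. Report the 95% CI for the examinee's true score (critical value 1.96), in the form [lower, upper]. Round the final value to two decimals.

r_full = 2·0.871 / (1 + 0.871) ≈ 0.931
SEM = 7.000 · √(1 − 0.931) = 7.000 · √0.069 ≈ 7.000 · 0.263 ≈ 1.838
Half-width = 1.96·1.838 ≈ 3.603
CI = 28 ± 3.603 → [24.397, 31.603]

[24.40, 31.60]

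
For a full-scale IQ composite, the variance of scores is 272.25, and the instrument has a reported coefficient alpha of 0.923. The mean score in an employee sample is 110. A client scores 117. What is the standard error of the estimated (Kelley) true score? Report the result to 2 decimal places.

SD = √272.25 ≈ 16.500
SE_est = SD × √(r(1 − r)) = 16.500 × √0.071 ≈ 16.500 × 0.267 ≈ 4.399

4.40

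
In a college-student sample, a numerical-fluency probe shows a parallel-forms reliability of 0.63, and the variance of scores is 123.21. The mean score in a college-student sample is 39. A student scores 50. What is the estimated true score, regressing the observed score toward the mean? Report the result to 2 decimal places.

T̂ = 0.630(50) + 0.370(39) ≈ 45.930

45.93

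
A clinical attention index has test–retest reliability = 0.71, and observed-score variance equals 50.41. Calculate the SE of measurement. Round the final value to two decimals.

σ = 50.41^(1/2) = 7.100
SEM = 7.100 · √(1 − 0.710) = 7.100 · √0.290 ≈ 7.100 · 0.539 ≈ 3.823

3.82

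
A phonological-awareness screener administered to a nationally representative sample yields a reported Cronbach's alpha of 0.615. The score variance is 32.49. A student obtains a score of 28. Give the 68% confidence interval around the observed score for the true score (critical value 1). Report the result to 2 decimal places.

σ = 32.49^(1/2) = 5.7000
SEM = 5.7000*√(1 − 0.6150) ≃ 3.5368
Half-width = 1*3.5368 ≃ 3.5368
68% CI: 28 ± 3.5368 = [24.4632, 31.5368]

[24.46, 31.54]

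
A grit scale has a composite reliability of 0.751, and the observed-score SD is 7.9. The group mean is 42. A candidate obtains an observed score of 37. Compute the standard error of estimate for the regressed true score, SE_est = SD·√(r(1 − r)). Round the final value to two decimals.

3.42

SE_est = 7.900·√(0.751·0.249) ≈ 3.416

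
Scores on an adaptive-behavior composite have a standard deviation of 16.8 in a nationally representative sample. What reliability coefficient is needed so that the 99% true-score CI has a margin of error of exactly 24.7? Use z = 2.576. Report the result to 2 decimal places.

0.67

SEM needed = half-width / z = 24.7/2.576 ≈ 9.5885
r = 1 − (SEM / SD)² = 1 − (9.5885 / 16.8)² ≈ 1 − 0.3257 ≈ 0.6743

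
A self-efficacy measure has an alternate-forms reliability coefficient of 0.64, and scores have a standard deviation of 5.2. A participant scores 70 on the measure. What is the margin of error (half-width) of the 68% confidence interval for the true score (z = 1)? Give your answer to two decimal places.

3.12

SEM = 5.200 * √(1 − 0.640) = 5.200 * √0.360 ≃ 5.200 * 0.600 ≃ 3.120
Margin = 1 * 3.120 ≃ 3.120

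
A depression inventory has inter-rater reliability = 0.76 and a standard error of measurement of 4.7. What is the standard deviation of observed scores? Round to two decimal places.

9.59

SD = 4.7 / √(1 − 0.76) ≈ 9.594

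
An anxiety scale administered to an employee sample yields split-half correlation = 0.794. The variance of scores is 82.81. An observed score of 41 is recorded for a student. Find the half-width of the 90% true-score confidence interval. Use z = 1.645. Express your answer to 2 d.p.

5.07

σ = 82.81^(1/2) = 9.1000
Spearman-Brown: r = 2(0.794) / (1 + 0.794) = 1.5880 / 1.7940 ≃ 0.8852
SEM = 9.1000 × √(1 − 0.8852) = 9.1000 × √0.1148 ≃ 9.1000 × 0.3389 ≃ 3.0836
Half-width = 1.645×3.0836 ≃ 5.0726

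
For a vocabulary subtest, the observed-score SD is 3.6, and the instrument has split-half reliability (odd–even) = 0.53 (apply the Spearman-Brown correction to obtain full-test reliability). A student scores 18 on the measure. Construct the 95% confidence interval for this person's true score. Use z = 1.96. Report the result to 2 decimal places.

Full-length reliability (Spearman-Brown) = 2(0.53)/(1+0.53) ≈ 0.6928
SEM = 3.6000 × √(1 − 0.6928) = 3.6000 × √0.3072 ≈ 3.6000 × 0.5542 ≈ 1.9953
1.96 × SEM ≈ 3.9108
CI = 18 ± 3.9108 → [14.0892, 21.9108]

[14.09, 21.91]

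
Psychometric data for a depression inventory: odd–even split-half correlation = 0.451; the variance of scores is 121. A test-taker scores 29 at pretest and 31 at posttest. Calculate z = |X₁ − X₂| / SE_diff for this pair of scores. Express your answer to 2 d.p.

0.21

SD = √121 ≈ 11.0000
r_full = 2·0.451 / (1 + 0.451) ≈ 0.6216
SEM = 11.0000*√(1 − 0.6216) ≈ 6.7662
Standard error of the difference = 6.7662·√2 ≈ 9.5689
z = 2 / 9.5689 ≈ 0.2090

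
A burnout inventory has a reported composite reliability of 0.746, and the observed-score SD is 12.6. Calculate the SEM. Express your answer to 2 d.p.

6.35

SEM = 12.600*√(1 − 0.746) ≈ 6.350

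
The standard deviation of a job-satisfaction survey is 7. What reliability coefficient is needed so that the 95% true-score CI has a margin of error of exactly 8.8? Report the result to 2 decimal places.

Required SEM = 8.8 / 1.96 ≃ 4.4898
Required reliability = 1 − (SEM/SD)² = 1 − 0.4114 ≃ 0.5886

0.59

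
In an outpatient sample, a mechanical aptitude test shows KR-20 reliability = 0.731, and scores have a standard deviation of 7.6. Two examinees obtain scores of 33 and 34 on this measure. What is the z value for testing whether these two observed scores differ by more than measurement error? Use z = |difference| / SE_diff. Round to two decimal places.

0.18

SEM = 7.60000 * √(1 − 0.73100) = 7.60000 * √0.26900 ≈ 7.60000 * 0.51865 ≈ 3.94176
Standard error of the difference = 3.94176·√2 ≈ 5.57448
z = |33 − 34| / 5.57448 = 1 / 5.57448 ≈ 0.17939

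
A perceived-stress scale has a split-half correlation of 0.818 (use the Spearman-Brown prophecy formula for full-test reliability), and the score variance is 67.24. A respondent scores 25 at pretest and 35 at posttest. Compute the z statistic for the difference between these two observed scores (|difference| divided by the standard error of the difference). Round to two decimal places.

SD = √67.24 = 8.2000
Full-length reliability (Spearman-Brown) = 2(0.818)/(1+0.818) ≈ 0.8999
SEM = 8.2000×√(1 − 0.8999) ≈ 2.5945
Standard error of the difference = 2.5945·√2 ≈ 3.6692
z = |25 − 35| / 3.6692 = 10 / 3.6692 ≈ 2.7254

2.73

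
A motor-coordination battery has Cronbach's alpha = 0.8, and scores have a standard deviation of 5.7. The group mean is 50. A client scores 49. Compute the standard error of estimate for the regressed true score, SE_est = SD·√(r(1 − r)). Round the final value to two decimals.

SE_est = SD × √(r(1 − r)) = 5.7000 × √0.1600 ≈ 5.7000 × 0.4000 ≈ 2.2800

2.28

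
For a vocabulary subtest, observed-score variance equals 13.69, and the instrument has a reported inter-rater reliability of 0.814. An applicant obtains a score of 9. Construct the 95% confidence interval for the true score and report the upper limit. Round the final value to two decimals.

12.13

SD = √13.69 = 3.7000
The standard error of measurement is 3.7000*√(1 − 0.8140) ≈ 3.7000*0.4313 ≈ 1.5957.
Half-width = 1.96*1.5957 ≈ 3.1276
Upper bound: 9 + 3.1276 = 12.1276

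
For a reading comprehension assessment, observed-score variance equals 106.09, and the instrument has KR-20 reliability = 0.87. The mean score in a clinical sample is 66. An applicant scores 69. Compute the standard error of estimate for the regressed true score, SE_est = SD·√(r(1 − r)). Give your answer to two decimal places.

SD = √106.09 = 10.3000
SE_est = 10.3000*√(0.8700*0.1300) ≈ 3.4639

3.46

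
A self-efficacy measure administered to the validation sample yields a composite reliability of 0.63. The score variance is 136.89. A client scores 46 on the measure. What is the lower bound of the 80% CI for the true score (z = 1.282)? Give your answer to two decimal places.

σ = 136.89^(1/2) = 11.700
The standard error of measurement is 11.700·√(1 − 0.630) ≈ 11.700·0.608 ≈ 7.117.
Margin = 1.282 · 7.117 ≈ 9.124
Lower bound: 46 − 9.124 = 36.876

36.88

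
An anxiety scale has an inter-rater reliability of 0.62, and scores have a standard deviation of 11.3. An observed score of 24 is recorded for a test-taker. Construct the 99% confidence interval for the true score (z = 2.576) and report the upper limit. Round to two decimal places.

SEM = 11.300 * √(1 − 0.620) = 11.300 * √0.380 ≈ 11.300 * 0.616 ≈ 6.966
2.576 * SEM ≈ 17.944
Upper limit = 24 + 17.944 ≈ 41.944

41.94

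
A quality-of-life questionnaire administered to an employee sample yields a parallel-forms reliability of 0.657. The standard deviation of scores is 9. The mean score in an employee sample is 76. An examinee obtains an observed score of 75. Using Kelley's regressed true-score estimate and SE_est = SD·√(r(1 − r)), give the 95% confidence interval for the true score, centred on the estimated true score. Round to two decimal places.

T̂ = r·X + (1 − r)·M = 0.657×75 + 0.343×76 = 49.275 + 26.068 ≈ 75.343
SE_est = 9.000×√(0.657×0.343) ≈ 4.272
CI = 75.343 ± 1.96 × 4.272 → [66.969, 83.717]

[66.97, 83.72]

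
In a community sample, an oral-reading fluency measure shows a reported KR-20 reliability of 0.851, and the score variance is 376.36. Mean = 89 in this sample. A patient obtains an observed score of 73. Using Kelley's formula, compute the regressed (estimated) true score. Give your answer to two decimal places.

T̂ = 0.851(73) + 0.149(89) ≈ 75.384

75.38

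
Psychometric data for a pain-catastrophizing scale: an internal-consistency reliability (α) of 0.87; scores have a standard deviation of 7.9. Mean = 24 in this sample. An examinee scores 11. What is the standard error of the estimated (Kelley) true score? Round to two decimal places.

SE_est = SD · √(r(1 − r)) = 7.9000 · √0.1131 ≃ 7.9000 · 0.3363 ≃ 2.6568

2.66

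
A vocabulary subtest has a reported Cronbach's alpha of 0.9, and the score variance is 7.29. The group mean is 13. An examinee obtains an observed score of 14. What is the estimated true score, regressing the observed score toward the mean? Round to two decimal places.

T̂ = 0.90000(14) + 0.10000(13) ≈ 13.90000

13.90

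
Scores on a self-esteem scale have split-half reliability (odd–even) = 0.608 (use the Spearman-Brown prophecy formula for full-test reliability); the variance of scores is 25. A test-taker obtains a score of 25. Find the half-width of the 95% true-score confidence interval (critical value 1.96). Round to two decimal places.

4.84

SD = √25 ≈ 5.000
Spearman-Brown: r = 2(0.608) / (1 + 0.608) = 1.216 / 1.608 ≈ 0.756
SEM = 5.000 × √(1 − 0.756) = 5.000 × √0.244 ≈ 5.000 × 0.494 ≈ 2.469
1.96 × SEM ≈ 4.839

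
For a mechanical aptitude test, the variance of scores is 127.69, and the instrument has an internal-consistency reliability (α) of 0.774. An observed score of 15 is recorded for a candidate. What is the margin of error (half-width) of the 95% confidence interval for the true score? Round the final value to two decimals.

SD = √127.69 = 11.30000
SEM = 11.30000·√(1 − 0.77400) ≃ 5.37196
Half-width = 1.96·5.37196 ≃ 10.52904

10.53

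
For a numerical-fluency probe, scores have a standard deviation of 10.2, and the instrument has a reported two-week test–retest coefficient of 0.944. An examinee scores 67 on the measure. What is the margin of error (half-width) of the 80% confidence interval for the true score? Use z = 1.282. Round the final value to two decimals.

3.09

The standard error of measurement is 10.2000*√(1 − 0.9440) ≈ 10.2000*0.2366 ≈ 2.4138.
Margin = 1.282 * 2.4138 ≈ 3.0944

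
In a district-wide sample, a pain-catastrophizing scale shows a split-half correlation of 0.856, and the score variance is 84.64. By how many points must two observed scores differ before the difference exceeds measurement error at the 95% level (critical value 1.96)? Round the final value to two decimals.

SD = √84.64 ≃ 9.2000
Spearman-Brown: r = 2(0.856) / (1 + 0.856) = 1.7120 / 1.8560 ≃ 0.9224
The standard error of measurement is 9.2000*√(1 − 0.9224) ≃ 9.2000*0.2785 ≃ 2.5626.
SE_diff = SEM * √2 ≃ 2.5626 * 1.4142 ≃ 3.6241
Smallest detectable difference = 1.96*3.6241 ≃ 7.1032

7.10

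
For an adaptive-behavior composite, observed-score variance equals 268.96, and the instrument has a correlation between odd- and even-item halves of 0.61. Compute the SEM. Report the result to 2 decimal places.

8.07

σ = 268.96^(1/2) = 16.400
Spearman-Brown: r = 2(0.61) / (1 + 0.61) = 1.220 / 1.610 ≃ 0.758
SEM = 16.400·√(1 − 0.758) ≃ 8.072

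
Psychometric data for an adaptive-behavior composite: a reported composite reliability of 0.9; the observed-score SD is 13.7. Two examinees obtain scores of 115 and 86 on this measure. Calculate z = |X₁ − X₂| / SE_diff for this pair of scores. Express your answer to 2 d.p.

4.73

SEM = 13.7000 × √(1 − 0.9000) = 13.7000 × √0.1000 ≈ 13.7000 × 0.3162 ≈ 4.3323
SE_diff = √2 × SEM ≈ 6.1268
z = |115 − 86| / 6.1268 = 29 / 6.1268 ≈ 4.7333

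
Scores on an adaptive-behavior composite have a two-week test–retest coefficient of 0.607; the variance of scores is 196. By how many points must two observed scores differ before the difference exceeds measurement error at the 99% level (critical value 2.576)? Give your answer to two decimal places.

σ = 196^(1/2) = 14.0000
SEM = 14.0000 * √(1 − 0.6070) = 14.0000 * √0.3930 ≈ 14.0000 * 0.6269 ≈ 8.7766
Standard error of the difference = 8.7766·√2 ≈ 12.4119
Smallest detectable difference = 2.576*12.4119 ≈ 31.9731

31.97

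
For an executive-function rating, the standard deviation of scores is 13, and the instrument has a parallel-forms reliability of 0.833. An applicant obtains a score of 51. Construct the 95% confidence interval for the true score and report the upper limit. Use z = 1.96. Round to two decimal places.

61.41

SEM = 13.000 · √(1 − 0.833) = 13.000 · √0.167 ≈ 13.000 · 0.409 ≈ 5.313
Half-width = 1.96·5.313 ≈ 10.413
Upper bound: 51 + 10.413 = 61.413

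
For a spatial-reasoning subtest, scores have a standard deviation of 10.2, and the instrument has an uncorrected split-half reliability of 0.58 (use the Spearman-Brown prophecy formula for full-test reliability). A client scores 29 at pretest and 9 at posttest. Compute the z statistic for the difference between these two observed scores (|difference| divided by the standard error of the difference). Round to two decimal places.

Full-length reliability (Spearman-Brown) = 2(0.58)/(1+0.58) ≈ 0.73418
SEM = 10.20000·√(1 − 0.73418) ≈ 5.25892
Standard error of the difference = 5.25892·√2 ≈ 7.43723
z = |29 − 9| / 7.43723 = 20 / 7.43723 ≈ 2.68917

2.69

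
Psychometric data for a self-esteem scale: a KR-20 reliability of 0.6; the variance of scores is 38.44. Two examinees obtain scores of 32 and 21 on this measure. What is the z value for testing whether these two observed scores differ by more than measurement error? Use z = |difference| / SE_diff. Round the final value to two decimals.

1.98

SD = √38.44 = 6.200
SEM = 6.200·√(1 − 0.600) ≈ 3.921
Standard error of the difference = 3.921·√2 ≈ 5.545
z = |32 − 21| / 5.545 = 11 / 5.545 ≈ 1.984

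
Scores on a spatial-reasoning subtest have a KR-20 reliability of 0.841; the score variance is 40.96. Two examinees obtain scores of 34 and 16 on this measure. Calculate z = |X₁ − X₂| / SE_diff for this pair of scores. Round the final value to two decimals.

4.99

SD = √40.96 = 6.4000
SEM = 6.4000*√(1 − 0.8410) ≈ 2.5520
SE_diff = SEM * √2 ≈ 2.5520 * 1.4142 ≈ 3.6091
z = |34 − 16| / 3.6091 = 18 / 3.6091 ≈ 4.9875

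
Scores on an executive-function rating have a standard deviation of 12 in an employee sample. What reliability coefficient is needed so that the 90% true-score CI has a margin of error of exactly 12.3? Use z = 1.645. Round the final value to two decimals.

SEM needed = half-width / z = 12.3/1.645 ≈ 7.4772
Required reliability = 1 − (SEM/SD)² = 1 − 0.3883 ≈ 0.6117

0.61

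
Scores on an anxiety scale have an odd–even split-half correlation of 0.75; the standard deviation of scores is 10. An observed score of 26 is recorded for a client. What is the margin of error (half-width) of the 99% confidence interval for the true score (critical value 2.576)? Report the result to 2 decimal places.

9.74

Full-length reliability (Spearman-Brown) = 2(0.75)/(1+0.75) ≈ 0.857
SEM = 10.000*√(1 − 0.857) ≈ 3.780
Margin = 2.576 * 3.780 ≈ 9.736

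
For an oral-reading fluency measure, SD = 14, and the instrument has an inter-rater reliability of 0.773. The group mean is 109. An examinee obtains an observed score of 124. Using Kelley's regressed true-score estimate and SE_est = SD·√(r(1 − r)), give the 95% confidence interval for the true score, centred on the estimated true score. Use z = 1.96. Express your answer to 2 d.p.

[109.10, 132.09]

T̂ = r·X + (1 − r)·M = 0.773*124 + 0.227*109 = 95.852 + 24.743 ≈ 120.595
SE_est = SD * √(r(1 − r)) = 14.000 * √0.175 ≈ 14.000 * 0.419 ≈ 5.864
CI = 120.595 ± 1.96 * 5.864 → [109.101, 132.089]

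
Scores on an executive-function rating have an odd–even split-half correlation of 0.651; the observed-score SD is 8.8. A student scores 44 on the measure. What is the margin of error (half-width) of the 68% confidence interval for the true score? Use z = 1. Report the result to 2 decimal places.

r_full = 2·0.651 / (1 + 0.651) ≈ 0.7886
SEM = 8.8000·√(1 − 0.7886) ≈ 4.0460
Margin = 1 · 4.0460 ≈ 4.0460

4.05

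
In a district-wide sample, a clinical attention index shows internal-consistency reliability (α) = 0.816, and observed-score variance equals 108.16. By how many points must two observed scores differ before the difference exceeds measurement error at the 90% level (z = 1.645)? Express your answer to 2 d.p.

SD = √108.16 = 10.400
SEM = 10.400·√(1 − 0.816) ≈ 4.461
SE_diff = √2 · SEM ≈ 6.309
Minimum reliable difference = 1.645 · SE_diff ≈ 1.645 · 6.309 ≈ 10.378

10.38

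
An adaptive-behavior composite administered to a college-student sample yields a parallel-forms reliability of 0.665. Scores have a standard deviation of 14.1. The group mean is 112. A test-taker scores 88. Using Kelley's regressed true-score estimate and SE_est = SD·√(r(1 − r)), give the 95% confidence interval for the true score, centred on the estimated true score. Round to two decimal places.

[83.00, 109.08]

T̂ = 0.665(88) + 0.335(112) ≈ 96.040
SE_est = SD * √(r(1 − r)) = 14.100 * √0.223 ≈ 14.100 * 0.472 ≈ 6.655
95% CI: 96.040 ± 13.044 ≈ (82.996, 109.084)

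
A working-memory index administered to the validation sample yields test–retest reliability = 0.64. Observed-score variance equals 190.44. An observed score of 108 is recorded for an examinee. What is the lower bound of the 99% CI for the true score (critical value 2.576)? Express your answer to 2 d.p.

86.67

SD = √190.44 = 13.800
SEM = 13.800*√(1 − 0.640) ≈ 8.280
2.576 * SEM ≈ 21.329
Lower bound: 108 − 21.329 = 86.671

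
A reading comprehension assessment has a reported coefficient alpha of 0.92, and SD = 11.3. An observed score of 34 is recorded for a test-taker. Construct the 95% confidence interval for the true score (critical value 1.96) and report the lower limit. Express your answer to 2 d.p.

SEM = 11.300 × √(1 − 0.920) = 11.300 × √0.080 ≃ 11.300 × 0.283 ≃ 3.196
Half-width = 1.96×3.196 ≃ 6.264
Lower bound: 34 − 6.264 = 27.736

27.74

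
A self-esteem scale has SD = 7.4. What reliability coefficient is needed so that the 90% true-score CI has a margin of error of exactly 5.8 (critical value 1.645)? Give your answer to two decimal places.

Required SEM = 5.8 / 1.645 ≈ 3.52584
Required reliability = 1 − (SEM/SD)² = 1 − 0.22702 ≈ 0.77298

0.77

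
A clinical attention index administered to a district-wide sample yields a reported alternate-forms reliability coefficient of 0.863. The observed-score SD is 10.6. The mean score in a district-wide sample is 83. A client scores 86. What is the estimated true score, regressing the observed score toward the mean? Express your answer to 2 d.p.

85.59

T̂ = 0.863(86) + 0.137(83) ≈ 85.589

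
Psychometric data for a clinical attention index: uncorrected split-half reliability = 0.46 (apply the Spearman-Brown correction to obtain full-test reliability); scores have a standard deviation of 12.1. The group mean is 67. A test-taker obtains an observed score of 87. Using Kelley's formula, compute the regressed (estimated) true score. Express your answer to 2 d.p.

79.60

Full-length reliability (Spearman-Brown) = 2(0.46)/(1+0.46) ≈ 0.630
T̂ = r·X + (1 − r)·M = 0.630*87 + 0.370*67 ≈ 54.822 + 24.781 ≈ 79.603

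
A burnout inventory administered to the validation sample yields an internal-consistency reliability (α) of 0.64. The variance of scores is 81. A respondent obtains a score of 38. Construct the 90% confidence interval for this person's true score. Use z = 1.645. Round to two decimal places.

[29.12, 46.88]

SD = √81 ≈ 9.0000
The standard error of measurement is 9.0000*√(1 − 0.6400) ≈ 9.0000*0.6000 ≈ 5.4000.
1.645 * SEM ≈ 8.8830
90% CI: 38 ± 8.8830 = [29.1170, 46.8830]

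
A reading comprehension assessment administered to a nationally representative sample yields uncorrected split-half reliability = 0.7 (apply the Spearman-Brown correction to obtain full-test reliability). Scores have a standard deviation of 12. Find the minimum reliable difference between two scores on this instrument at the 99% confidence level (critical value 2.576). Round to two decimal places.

Spearman-Brown: r = 2(0.7) / (1 + 0.7) = 1.400 / 1.700 ≃ 0.824
SEM = 12.000 * √(1 − 0.824) = 12.000 * √0.176 ≃ 12.000 * 0.420 ≃ 5.041
SE_diff = √2 * SEM ≃ 7.129
Minimum reliable difference = 2.576 * SE_diff ≃ 2.576 * 7.129 ≃ 18.364

18.36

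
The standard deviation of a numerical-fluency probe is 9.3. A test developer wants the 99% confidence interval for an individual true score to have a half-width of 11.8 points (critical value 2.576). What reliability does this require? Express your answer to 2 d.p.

0.76

SEM needed = half-width / z = 11.8/2.576 ≃ 4.5807
r = 1 − (SEM / SD)² = 1 − (4.5807 / 9.3)² ≃ 1 − 0.2426 ≃ 0.7574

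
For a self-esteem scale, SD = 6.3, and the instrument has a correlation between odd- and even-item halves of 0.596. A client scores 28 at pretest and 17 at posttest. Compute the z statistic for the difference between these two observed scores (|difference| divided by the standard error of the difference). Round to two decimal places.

r_full = 2·0.596 / (1 + 0.596) ≈ 0.747
SEM = 6.300 × √(1 − 0.747) = 6.300 × √0.253 ≈ 6.300 × 0.503 ≈ 3.170
Standard error of the difference = 3.170·√2 ≈ 4.483
z = |28 − 17| / 4.483 = 11 / 4.483 ≈ 2.454

2.45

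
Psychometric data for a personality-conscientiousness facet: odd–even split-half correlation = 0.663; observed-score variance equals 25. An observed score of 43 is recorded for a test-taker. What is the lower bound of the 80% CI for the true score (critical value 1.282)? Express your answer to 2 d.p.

40.11

SD = √25 ≈ 5.000
r_full = 2·0.663 / (1 + 0.663) ≈ 0.797
The standard error of measurement is 5.000·√(1 − 0.797) ≈ 5.000·0.450 ≈ 2.251.
1.282 · SEM ≈ 2.886
Lower limit = 43 − 2.886 ≈ 40.114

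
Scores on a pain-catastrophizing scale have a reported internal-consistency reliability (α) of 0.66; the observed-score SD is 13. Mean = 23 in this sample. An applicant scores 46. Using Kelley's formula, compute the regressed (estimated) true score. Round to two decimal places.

T̂ = r·X + (1 − r)·M = 0.6600×46 + 0.3400×23 = 30.3600 + 7.8200 ≈ 38.1800

38.18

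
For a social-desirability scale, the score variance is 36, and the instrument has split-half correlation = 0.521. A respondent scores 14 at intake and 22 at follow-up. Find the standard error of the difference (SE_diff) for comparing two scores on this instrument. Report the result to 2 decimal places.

4.76

SD = √36 ≃ 6.0000
Full-length reliability (Spearman-Brown) = 2(0.521)/(1+0.521) ≃ 0.6851
SEM = 6.0000 × √(1 − 0.6851) = 6.0000 × √0.3149 ≃ 6.0000 × 0.5612 ≃ 3.3671
SE_diff = SEM × √2 ≃ 3.3671 × 1.4142 ≃ 4.7618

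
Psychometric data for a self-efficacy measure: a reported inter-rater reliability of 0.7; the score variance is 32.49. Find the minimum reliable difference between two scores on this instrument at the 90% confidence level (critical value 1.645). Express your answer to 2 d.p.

σ = 32.49^(1/2) = 5.7000
The standard error of measurement is 5.7000·√(1 − 0.7000) ≈ 5.7000·0.5477 ≈ 3.1220.
Standard error of the difference = 3.1220·√2 ≈ 4.4152
Smallest detectable difference = 1.645·4.4152 ≈ 7.2630

7.26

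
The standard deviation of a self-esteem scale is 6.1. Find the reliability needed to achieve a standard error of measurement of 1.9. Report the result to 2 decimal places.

0.90

r = 1 − (SEM / SD)² = 1 − (1.90000 / 6.1)² ≈ 1 − 0.09702 ≈ 0.90298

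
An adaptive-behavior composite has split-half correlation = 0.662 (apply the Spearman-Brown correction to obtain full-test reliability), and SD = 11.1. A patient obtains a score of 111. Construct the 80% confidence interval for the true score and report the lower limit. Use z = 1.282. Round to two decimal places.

Spearman-Brown: r = 2(0.662) / (1 + 0.662) = 1.32400 / 1.66200 ≈ 0.79663
SEM = 11.10000 * √(1 − 0.79663) = 11.10000 * √0.20337 ≈ 11.10000 * 0.45097 ≈ 5.00571
Half-width = 1.282*5.00571 ≈ 6.41732
Lower limit = 111 − 6.41732 ≈ 104.58268

104.58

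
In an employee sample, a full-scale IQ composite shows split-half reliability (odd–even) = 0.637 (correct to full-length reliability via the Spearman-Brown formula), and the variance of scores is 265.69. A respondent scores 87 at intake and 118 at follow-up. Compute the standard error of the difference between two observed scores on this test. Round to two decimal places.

σ = 265.69^(1/2) = 16.300
r_full = 2·0.637 / (1 + 0.637) ≈ 0.778
SEM = 16.300·√(1 − 0.778) ≈ 7.676
SE_diff = √2 · SEM ≈ 10.855

10.86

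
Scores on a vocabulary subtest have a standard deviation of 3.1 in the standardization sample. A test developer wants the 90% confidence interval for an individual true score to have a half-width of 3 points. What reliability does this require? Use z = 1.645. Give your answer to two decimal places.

Required SEM = 3 / 1.645 ≈ 1.8237
Required reliability = 1 − (SEM/SD)² = 1 − 0.3461 ≈ 0.6539

0.65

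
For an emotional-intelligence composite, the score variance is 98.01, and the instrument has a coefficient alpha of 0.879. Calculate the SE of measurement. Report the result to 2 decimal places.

3.44

SD = √98.01 ≈ 9.900
SEM = 9.900 · √(1 − 0.879) = 9.900 · √0.121 ≈ 9.900 · 0.348 ≈ 3.444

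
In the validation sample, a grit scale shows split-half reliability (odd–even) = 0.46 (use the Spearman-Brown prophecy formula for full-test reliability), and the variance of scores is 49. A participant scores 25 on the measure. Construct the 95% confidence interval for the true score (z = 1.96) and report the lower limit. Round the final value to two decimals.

16.66

σ = 49^(1/2) = 7.0000
Full-length reliability (Spearman-Brown) = 2(0.46)/(1+0.46) ≈ 0.6301
SEM = 7.0000 × √(1 − 0.6301) = 7.0000 × √0.3699 ≈ 7.0000 × 0.6082 ≈ 4.2571
Half-width = 1.96×4.2571 ≈ 8.3440
Lower bound: 25 − 8.3440 = 16.6560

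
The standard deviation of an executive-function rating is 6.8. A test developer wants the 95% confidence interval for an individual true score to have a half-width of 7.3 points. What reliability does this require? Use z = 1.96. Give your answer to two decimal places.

0.70

Required SEM = 7.3 / 1.96 ≈ 3.72449
r = 1 − (3.72449/6.8)² ≈ 1 − 0.30000 ≈ 0.70000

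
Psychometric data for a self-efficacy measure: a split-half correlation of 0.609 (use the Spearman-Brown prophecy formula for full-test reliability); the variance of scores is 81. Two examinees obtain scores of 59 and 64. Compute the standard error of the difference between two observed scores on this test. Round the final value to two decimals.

σ = 81^(1/2) = 9.0000
Full-length reliability (Spearman-Brown) = 2(0.609)/(1+0.609) ≈ 0.7570
The standard error of measurement is 9.0000×√(1 − 0.7570) ≈ 9.0000×0.4930 ≈ 4.4366.
SE_diff = SEM × √2 ≈ 4.4366 × 1.4142 ≈ 6.2743

6.27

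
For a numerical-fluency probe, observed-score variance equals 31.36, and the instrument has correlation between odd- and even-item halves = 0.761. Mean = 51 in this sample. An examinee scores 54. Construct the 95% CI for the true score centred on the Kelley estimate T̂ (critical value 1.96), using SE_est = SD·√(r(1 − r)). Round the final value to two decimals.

SD = √31.36 ≃ 5.6000
Full-length reliability (Spearman-Brown) = 2(0.761)/(1+0.761) ≃ 0.8643
T̂ = r·X + (1 − r)·M = 0.8643·54 + 0.1357·51 ≃ 46.6712 + 6.9216 ≃ 53.5928
SE_est = SD · √(r(1 − r)) = 5.6000 · √0.1173 ≃ 5.6000 · 0.3425 ≃ 1.9179
CI = 53.5928 ± 1.96 · 1.9179 → [49.8337, 57.3520]

[49.83, 57.35]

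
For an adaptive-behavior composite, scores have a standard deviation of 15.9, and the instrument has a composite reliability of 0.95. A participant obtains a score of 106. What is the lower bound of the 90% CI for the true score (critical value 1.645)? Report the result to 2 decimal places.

100.15

SEM = 15.900×√(1 − 0.950) ≃ 3.555
1.645 × SEM ≃ 5.849
Lower limit = 106 − 5.849 ≃ 100.151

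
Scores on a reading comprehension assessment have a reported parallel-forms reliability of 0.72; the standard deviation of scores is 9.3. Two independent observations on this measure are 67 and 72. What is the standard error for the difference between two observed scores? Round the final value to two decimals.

SEM = 9.3000 * √(1 − 0.7200) = 9.3000 * √0.2800 ≈ 9.3000 * 0.5292 ≈ 4.9211
SE_diff = SEM * √2 ≈ 4.9211 * 1.4142 ≈ 6.9595

6.96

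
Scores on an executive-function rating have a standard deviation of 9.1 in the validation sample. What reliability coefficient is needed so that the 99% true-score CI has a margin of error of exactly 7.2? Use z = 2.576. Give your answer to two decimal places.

SEM needed = half-width / z = 7.2/2.576 ≈ 2.7950
r = 1 − (2.7950/9.1)² ≈ 1 − 0.0943 ≈ 0.9057

0.91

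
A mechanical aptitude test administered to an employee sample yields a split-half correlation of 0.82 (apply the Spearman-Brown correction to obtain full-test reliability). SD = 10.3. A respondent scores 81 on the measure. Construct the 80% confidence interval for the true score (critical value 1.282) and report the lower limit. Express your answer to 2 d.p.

Full-length reliability (Spearman-Brown) = 2(0.82)/(1+0.82) ≈ 0.901
SEM = 10.300 · √(1 − 0.901) = 10.300 · √0.099 ≈ 10.300 · 0.314 ≈ 3.239
Margin = 1.282 · 3.239 ≈ 4.153
Lower limit = 81 − 4.153 ≈ 76.847

76.85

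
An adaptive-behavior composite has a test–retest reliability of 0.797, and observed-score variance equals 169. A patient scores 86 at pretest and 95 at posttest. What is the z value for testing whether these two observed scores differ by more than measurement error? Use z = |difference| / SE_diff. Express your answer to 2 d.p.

SD = √169 = 13.000
SEM = 13.000 × √(1 − 0.797) = 13.000 × √0.203 ≃ 13.000 × 0.451 ≃ 5.857
Standard error of the difference = 5.857·√2 ≃ 8.283
z = |86 − 95| / 8.283 = 9 / 8.283 ≃ 1.087

1.09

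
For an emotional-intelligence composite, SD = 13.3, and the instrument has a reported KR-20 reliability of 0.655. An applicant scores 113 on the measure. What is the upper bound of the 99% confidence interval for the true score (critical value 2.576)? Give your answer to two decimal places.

SEM = 13.3000·√(1 − 0.6550) ≈ 7.8120
Half-width = 2.576·7.8120 ≈ 20.1237
Upper bound: 113 + 20.1237 = 133.1237

133.12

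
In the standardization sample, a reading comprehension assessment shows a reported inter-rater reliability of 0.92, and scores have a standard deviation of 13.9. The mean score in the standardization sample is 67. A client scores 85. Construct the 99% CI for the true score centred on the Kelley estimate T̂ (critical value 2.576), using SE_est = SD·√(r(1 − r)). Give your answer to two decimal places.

[73.85, 93.27]

T̂ = r·X + (1 − r)·M = 0.920*85 + 0.080*67 = 78.200 + 5.360 ≈ 83.560
SE_est = SD * √(r(1 − r)) = 13.900 * √0.074 ≈ 13.900 * 0.271 ≈ 3.771
CI = 83.560 ± 2.576 * 3.771 → [73.846, 93.274]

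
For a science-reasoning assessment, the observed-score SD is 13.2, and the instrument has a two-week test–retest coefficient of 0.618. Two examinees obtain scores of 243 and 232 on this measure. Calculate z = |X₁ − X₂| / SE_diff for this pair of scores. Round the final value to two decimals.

SEM = 13.200*√(1 − 0.618) ≈ 8.158
SE_diff = SEM * √2 ≈ 8.158 * 1.414 ≈ 11.538
z = |243 − 232| / 11.538 = 11 / 11.538 ≈ 0.953

0.95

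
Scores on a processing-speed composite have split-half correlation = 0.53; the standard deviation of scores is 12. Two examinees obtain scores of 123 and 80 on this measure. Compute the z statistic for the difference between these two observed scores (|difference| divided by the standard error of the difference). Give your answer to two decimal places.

Spearman-Brown: r = 2(0.53) / (1 + 0.53) = 1.0600 / 1.5300 ≈ 0.6928
SEM = 12.0000 × √(1 − 0.6928) = 12.0000 × √0.3072 ≈ 12.0000 × 0.5542 ≈ 6.6510
SE_diff = SEM × √2 ≈ 6.6510 × 1.4142 ≈ 9.4059
z = 43 / 9.4059 ≈ 4.5716

4.57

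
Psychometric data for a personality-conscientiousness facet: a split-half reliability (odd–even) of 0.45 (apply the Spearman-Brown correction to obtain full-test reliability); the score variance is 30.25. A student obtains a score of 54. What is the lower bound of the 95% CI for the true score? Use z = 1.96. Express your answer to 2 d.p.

47.36

SD = √30.25 ≈ 5.500
Full-length reliability (Spearman-Brown) = 2(0.45)/(1+0.45) ≈ 0.621
The standard error of measurement is 5.500*√(1 − 0.621) ≈ 5.500*0.616 ≈ 3.387.
Margin = 1.96 * 3.387 ≈ 6.639
Lower bound: 54 − 6.639 = 47.361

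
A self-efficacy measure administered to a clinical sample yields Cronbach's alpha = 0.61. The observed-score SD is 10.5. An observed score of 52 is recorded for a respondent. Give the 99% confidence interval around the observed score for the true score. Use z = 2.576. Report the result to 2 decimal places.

[35.11, 68.89]

SEM = 10.50000 * √(1 − 0.61000) = 10.50000 * √0.39000 ≈ 10.50000 * 0.62450 ≈ 6.55725
Margin = 2.576 * 6.55725 ≈ 16.89147
CI = 52 ± 16.89147 → [35.10853, 68.89147]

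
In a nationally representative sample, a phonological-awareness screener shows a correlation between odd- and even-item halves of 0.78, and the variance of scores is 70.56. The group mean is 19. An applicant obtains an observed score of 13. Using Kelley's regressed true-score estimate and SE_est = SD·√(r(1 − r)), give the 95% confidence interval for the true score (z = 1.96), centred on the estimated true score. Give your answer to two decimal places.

[8.32, 19.16]

SD = √70.56 = 8.4000
Spearman-Brown: r = 2(0.78) / (1 + 0.78) = 1.5600 / 1.7800 ≈ 0.8764
Estimated true score = 0.8764·13 + (1 − 0.8764)·19 ≈ 13.7416
SE_est = SD · √(r(1 − r)) = 8.4000 · √0.1083 ≈ 8.4000 · 0.3291 ≈ 2.7646
CI = 13.7416 ± 1.96 · 2.7646 → [8.3229, 19.1602]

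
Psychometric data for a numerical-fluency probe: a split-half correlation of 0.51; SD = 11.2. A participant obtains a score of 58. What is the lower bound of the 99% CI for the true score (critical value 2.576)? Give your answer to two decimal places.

41.56

Full-length reliability (Spearman-Brown) = 2(0.51)/(1+0.51) ≃ 0.67550
The standard error of measurement is 11.20000*√(1 − 0.67550) ≃ 11.20000*0.56965 ≃ 6.38010.
Margin = 2.576 * 6.38010 ≃ 16.43514
Lower bound: 58 − 16.43514 = 41.56486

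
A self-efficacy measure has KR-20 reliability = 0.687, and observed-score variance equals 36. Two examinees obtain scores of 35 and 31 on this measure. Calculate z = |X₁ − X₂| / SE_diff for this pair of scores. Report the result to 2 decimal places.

0.84

σ = 36^(1/2) = 6.0000
SEM = 6.0000 * √(1 − 0.6870) = 6.0000 * √0.3130 ≃ 6.0000 * 0.5595 ≃ 3.3568
Standard error of the difference = 3.3568·√2 ≃ 4.7472
z = 4 / 4.7472 ≃ 0.8426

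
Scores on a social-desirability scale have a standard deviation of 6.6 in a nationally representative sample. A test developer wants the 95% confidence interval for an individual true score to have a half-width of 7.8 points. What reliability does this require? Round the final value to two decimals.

0.64

SEM needed = half-width / z = 7.8/1.96 ≃ 3.980
r = 1 − (SEM / SD)² = 1 − (3.980 / 6.6)² ≃ 1 − 0.364 ≃ 0.636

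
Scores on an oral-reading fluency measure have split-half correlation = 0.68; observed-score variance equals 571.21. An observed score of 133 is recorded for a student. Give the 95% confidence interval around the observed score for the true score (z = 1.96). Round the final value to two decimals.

[112.56, 153.44]

SD = √571.21 = 23.9000
r_full = 2·0.68 / (1 + 0.68) ≃ 0.8095
SEM = 23.9000*√(1 − 0.8095) ≃ 10.4308
Margin = 1.96 * 10.4308 ≃ 20.4444
Interval: (112.5556, 153.4444)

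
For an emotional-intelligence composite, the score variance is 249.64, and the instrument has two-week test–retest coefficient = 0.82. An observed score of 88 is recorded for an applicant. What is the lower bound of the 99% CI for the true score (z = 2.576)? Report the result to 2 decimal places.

70.73

SD = √249.64 ≈ 15.8000
The standard error of measurement is 15.8000·√(1 − 0.8200) ≈ 15.8000·0.4243 ≈ 6.7034.
Margin = 2.576 · 6.7034 ≈ 17.2679
Lower limit = 88 − 17.2679 ≈ 70.7321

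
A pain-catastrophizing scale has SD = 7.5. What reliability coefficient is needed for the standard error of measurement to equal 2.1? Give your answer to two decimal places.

r = 1 − (2.10000/7.5)² ≈ 1 − 0.07840 ≈ 0.92160

0.92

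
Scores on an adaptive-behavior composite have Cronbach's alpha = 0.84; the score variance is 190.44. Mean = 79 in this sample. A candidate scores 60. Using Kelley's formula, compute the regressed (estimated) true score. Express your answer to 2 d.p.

63.04

Estimated true score = 0.8400*60 + (1 − 0.8400)*79 ≈ 63.0400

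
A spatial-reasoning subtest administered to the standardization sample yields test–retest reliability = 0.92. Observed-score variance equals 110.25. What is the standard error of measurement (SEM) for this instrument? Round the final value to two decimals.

σ = 110.25^(1/2) = 10.5000
The standard error of measurement is 10.5000·√(1 − 0.9200) ≈ 10.5000·0.2828 ≈ 2.9698.

2.97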